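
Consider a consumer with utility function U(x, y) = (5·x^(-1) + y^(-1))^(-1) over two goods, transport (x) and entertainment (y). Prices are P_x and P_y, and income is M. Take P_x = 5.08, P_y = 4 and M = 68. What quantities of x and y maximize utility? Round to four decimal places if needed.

x* = 9.5829, y* = 4.8297

MRS = MU_x/MU_y = 5·(y/x)^(2). Set equal to P_x/P_y.
Hence y/x = ((1/5)·P_x/P_y)^(1/(2)), i.e. raised to the 0.5 power.
With the ratio pinned down, the budget gives x* = M/(P_x + P_y·(y/x)) and y* = (y/x)·x*.
Numerically y/x = 0.503984, so x* = 68/(5.08 + 4·0.503984) = 9.5829 and y* = 0.503984·9.5829 = 4.8297.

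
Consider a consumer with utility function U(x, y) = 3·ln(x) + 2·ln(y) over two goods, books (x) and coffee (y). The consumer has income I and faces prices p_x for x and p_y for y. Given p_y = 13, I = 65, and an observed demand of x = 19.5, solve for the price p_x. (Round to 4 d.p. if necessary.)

p_x = 2

Tangency: MRS = (3/2)·y/x = p_x/p_y.
Rearranging, p_y·y = (2/3)·p_x·x. Substituting into the budget gives p_x·x·(1 + (2/3)) = I.
Demand: x*(p_x,p_y,I) = 0.6·I/p_x and y* = 0.4·I/p_y.
Set x* = 19.5 in the demand function and solve for p_x: p_x = 2.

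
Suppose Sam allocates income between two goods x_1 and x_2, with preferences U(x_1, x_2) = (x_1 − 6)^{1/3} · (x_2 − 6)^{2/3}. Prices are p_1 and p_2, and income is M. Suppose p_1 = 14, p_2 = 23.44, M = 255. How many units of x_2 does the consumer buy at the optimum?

Let x_1' = x_1−6, x_2' = x_2−6. MRS = (1/2)·x_2'/x_1' = p_1/p_2.
Substituting into the budget: x_1* = 6 + 1/3·(M − 6·p_1 − 6·p_2)/p_1, and x_2* = 6 + 2/3·(…)/p_2.
Discretionary income = 255 − 6·14 − 6·23.44 = 30.36; x_2* = 6 + 2/3·30.36/23.44 = 6.8635.

x_2* = 6.8635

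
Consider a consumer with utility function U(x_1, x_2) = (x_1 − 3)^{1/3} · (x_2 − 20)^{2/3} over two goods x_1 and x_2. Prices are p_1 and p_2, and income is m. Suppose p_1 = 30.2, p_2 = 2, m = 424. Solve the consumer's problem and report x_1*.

Substituting into the budget: x_1* = 3 + 1/3·(m − 3·p_1 − 20·p_2)/p_1, and x_2* = 20 + 2/3·(…)/p_2.
Discretionary income = 424 − 3·30.2 − 20·2 = 293.4; x_1* = 3 + 1/3·293.4/30.2 = 6.2384.

x_1* = 6.2384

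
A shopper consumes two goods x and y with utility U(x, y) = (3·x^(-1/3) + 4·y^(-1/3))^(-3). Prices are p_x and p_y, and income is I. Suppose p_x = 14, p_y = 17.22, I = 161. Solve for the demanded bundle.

Substitute y = (y/x)·x into the budget: x* = I/(p_x + p_y·(y/x)).
Numerically y/x = 1.062369, so x* = 161/(14 + 17.22·1.062369) = 4.9854 and y* = 1.062369·4.9854 = 5.2964.

x* = 4.9854, y* = 5.2964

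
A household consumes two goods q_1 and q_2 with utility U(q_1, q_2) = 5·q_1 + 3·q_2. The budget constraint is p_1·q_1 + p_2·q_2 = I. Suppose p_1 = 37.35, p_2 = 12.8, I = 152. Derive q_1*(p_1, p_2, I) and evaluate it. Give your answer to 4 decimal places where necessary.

Numerically: q_1* = 0, q_2* = 11.875.

q_1* = 0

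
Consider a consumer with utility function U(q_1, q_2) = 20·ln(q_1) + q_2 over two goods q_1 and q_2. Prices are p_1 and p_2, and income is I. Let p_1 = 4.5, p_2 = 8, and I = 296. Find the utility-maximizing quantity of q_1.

Set MRS = p_1/p_2: (20/q_1)/1 = p_1/p_2.
So q_1*(p_1,p_2) = 20·p_2/p_1, independent of income; and q_2* = (I − 20·p_2)/p_2.
At the given prices: q_1* = 20·8/4.5 = 35.5556.

q_1* = 35.5556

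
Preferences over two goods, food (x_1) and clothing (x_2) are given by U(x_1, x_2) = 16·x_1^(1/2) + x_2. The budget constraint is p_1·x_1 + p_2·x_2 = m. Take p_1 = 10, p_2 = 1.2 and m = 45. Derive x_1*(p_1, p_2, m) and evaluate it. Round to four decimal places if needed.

Set MRS = p_1/p_2: 8·x_1^(−1/2) = p_1/p_2.
Thus x_1* = (8·p_2/p_1)² — independent of m — with the rest of income spent on x_2.
Plugging in: x_1* = (8·1.2/10)² = 0.9216.

x_1* = 0.9216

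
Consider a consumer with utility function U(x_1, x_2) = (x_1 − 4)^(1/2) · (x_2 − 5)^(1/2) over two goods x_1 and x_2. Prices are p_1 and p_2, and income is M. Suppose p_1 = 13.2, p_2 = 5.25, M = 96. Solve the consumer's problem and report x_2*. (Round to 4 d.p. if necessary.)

x_2* = 6.6143

Substituting into the budget: x_1* = 4 + 0.5·(M − 4·p_1 − 5·p_2)/p_1, and x_2* = 5 + 0.5·(…)/p_2.
Discretionary income = 96 − 4·13.2 − 5·5.25 = 16.95; x_2* = 5 + 0.5·16.95/5.25 = 6.6143.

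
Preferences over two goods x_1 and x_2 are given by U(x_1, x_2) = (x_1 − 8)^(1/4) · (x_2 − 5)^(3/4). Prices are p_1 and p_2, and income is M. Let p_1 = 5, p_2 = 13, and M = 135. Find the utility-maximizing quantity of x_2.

x_2* = 6.7308

Substituting into the budget: x_1* = 8 + 0.25·(M − 8·p_1 − 5·p_2)/p_1, and x_2* = 5 + 0.75·(…)/p_2.
Discretionary income = 135 − 8·5 − 5·13 = 30; x_2* = 5 + 0.75·30/13 = 6.7308.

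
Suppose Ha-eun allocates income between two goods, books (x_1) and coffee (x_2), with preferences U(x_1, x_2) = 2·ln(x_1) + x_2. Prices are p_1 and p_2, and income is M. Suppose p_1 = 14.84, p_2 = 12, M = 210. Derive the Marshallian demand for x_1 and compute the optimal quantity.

Set MRS = p_1/p_2: (2/x_1)/1 = p_1/p_2.
So x_1*(p_1,p_2) = 2·p_2/p_1, independent of income; and x_2* = (M − 2·p_2)/p_2.
At the given prices: x_1* = 2·12/14.84 = 1.6173.

x_1* = 1.6173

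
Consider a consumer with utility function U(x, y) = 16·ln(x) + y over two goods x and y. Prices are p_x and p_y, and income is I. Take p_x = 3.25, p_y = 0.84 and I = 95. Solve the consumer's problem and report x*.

MU_x = 16/x, MU_y = 1. Tangency: 16/x = p_x/p_y.
So x*(p_x,p_y) = 16·p_y/p_x, independent of income; and y* = (I − 16·p_y)/p_y.
At the given prices: x* = 16·0.84/3.25 = 4.1354.

x* = 4.1354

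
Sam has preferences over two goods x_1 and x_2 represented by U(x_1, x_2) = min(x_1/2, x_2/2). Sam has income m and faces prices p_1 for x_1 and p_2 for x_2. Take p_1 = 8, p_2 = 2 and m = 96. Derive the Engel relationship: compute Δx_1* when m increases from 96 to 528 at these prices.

Δx_1* = 43.2

Leontief preferences: the optimum is at the kink where x_1/2 = x_2/2, i.e. x_2 = x_1.
Budget: p_1·x_1 + p_2·x_1 = m, so (2·p_1 + 2·p_2)·x_1 = 2·m.
Demand: x_1*(p_1,p_2,m) = 2·m/(2·p_1 + 2·p_2), x_2* = 2·m/(2·p_1 + 2·p_2).
Here 2·8 + 2·2 = 20, giving x_1* = 9.6.
At m' = 528: x_1* = 52.8. Change: 52.8 − 9.6 = 43.2.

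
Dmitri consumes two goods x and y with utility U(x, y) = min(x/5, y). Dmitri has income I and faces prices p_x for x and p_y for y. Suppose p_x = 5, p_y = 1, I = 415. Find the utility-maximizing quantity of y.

With perfect complements, no substitution: consume in ratio x:y = 5:1.
Budget: p_x·x + p_y·(1/5)·x = I, so (5·p_x + p_y)·x = 5·I.
Demand: x*(p_x,p_y,I) = 5·I/(5·p_x + p_y), y* = I/(5·p_x + p_y).
Here 5·5 + 1 = 26, giving y* = 15.9615.

y* = 15.9615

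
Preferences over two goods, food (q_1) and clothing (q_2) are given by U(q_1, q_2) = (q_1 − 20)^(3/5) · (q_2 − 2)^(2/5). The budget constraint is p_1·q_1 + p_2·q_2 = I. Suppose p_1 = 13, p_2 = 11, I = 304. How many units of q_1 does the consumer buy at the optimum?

This is Cobb-Douglas in (q_1−20, q_2−2): tangency gives 0.6·p_2·(q_2−2) = 0.4·p_1·(q_1−20).
After buying the subsistence bundle (20, 2), a share 0.6 of the remaining income goes to q_1: q_1* = 20 + 0.6·(I − 20p_1 − 2p_2)/p_1.
Discretionary income = 304 − 20·13 − 2·11 = 22; q_1* = 20 + 0.6·22/13 = 21.0154.

q_1* = 21.0154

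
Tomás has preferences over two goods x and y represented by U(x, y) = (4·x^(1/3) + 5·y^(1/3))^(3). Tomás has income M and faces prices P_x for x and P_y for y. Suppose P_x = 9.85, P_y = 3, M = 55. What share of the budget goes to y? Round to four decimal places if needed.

share on y = 0.7169

From the CES first-order condition, (4/5)·(y/x)^(2/3) = P_x/P_y.
Solve for the ratio: y/x = [(5/4)·P_x/P_y]^(1.5).
Substitute y = (y/x)·x into the budget: x* = M/(P_x + P_y·(y/x)).
Numerically y/x = 8.314526, so x* = 55/(9.85 + 3·8.314526) = 1.5808 and y* = 8.314526·1.5808 = 13.1432.
Expenditure on y: 3·13.1432 = 39.4296; share = 0.7169.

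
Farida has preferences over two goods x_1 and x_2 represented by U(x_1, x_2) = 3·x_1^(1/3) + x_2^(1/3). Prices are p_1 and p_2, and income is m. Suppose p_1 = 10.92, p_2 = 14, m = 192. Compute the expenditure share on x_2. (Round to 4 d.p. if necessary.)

MRS = MU_x_1/MU_x_2 = 3·(x_2/x_1)^(2/3). Set equal to p_1/p_2.
Hence x_2/x_1 = ((1/3)·p_1/p_2)^(1/(2/3)), i.e. raised to the 1.5 power.
With the ratio pinned down, the budget gives x_1* = m/(p_1 + p_2·(x_2/x_1)) and x_2* = (x_2/x_1)·x_1*.
Numerically x_2/x_1 = 0.132575, so x_1* = 192/(10.92 + 14·0.132575) = 15.0281 and x_2* = 0.132575·15.0281 = 1.9923.
Expenditure on x_2: 14·1.9923 = 27.8929; share = 0.1453.

share on x_2 = 0.1453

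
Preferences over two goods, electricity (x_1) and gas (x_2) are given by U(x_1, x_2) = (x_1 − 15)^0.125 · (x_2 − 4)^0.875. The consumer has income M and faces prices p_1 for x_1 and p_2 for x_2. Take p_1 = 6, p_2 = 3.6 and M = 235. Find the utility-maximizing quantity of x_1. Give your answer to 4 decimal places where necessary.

MRS = (1/7)·(x_2−4)/(x_1−15). Tangency with p_1/p_2 gives x_2−4 = 7·(p_1/p_2)·(x_1−15).
After buying the subsistence bundle (15, 4), a share 0.125 of the remaining income goes to x_1: x_1* = 15 + 0.125·(M − 15p_1 − 4p_2)/p_1.
Discretionary income = 235 − 15·6 − 4·3.6 = 130.6; x_1* = 15 + 0.125·130.6/6 = 17.7208.

x_1* = 17.7208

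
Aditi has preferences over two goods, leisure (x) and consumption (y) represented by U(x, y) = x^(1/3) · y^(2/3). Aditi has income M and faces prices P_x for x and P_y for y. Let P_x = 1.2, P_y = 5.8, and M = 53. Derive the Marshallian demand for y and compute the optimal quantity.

y* = 6.092

At P_x=1.2, P_y=5.8, M=53: y* = 2/3·53/5.8 = 6.092.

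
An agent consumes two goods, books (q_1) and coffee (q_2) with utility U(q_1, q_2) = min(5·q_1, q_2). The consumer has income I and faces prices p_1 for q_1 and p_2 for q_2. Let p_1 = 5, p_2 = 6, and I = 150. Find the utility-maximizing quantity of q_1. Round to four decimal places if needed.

With perfect complements, no substitution: consume in ratio q_1:q_2 = 1:5.
Budget: p_1·q_1 + p_2·5·q_1 = I, so (p_1 + 5·p_2)·q_1 = I.
Demand: q_1*(p_1,p_2,I) = I/(p_1 + 5·p_2), q_2* = 5·I/(p_1 + 5·p_2).
Here 5 + 5·6 = 35, giving q_1* = 4.2857.

q_1* = 4.2857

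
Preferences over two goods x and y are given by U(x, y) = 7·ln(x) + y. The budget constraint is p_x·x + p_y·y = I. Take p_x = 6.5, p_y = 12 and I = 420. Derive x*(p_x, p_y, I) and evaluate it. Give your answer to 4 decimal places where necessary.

At the given prices: x* = 7·12/6.5 = 12.9231.

x* = 12.9231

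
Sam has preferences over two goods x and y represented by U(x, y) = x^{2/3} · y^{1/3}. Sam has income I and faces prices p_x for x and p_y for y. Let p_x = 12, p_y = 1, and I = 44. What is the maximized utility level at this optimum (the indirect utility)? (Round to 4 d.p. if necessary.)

Tangency: MRS = 2·y/x = p_x/p_y.
Rearranging, p_y·y = (1/2)·p_x·x. Substituting into the budget gives p_x·x·(1 + (1/2)) = I.
Demand: x*(p_x,p_y,I) = 2/3·I/p_x and y* = 1/3·I/p_y.
At p_x=12, p_y=1, I=44: x* = 2/3·44/12 = 2.4444, y* = 14.6667.
Utility at the optimum: U(2.4444, 14.6667) = 4.4419.

V = 4.4419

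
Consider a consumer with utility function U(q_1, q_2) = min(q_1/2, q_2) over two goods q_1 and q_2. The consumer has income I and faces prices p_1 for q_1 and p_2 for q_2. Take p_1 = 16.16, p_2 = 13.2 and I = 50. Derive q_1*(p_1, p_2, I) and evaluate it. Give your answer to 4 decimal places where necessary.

Leontief preferences: the optimum is at the kink where q_1/2 = q_2/1, i.e. q_2 = (1/2)·q_1.
Budget: p_1·q_1 + p_2·(1/2)·q_1 = I, so (2·p_1 + p_2)·q_1 = 2·I.
Demand: q_1*(p_1,p_2,I) = 2·I/(2·p_1 + p_2), q_2* = I/(2·p_1 + p_2).
Here 2·16.16 + 13.2 = 45.52, giving q_1* = 2.1968.

q_1* = 2.1968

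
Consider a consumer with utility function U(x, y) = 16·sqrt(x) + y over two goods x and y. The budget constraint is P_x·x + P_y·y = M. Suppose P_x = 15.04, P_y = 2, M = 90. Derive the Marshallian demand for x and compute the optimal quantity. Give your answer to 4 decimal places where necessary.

Set MRS = P_x/P_y: 8·x^(−1/2) = P_x/P_y.
Thus x* = (8·P_y/P_x)² — independent of M — with the rest of income spent on y.
Plugging in: x* = (8·2/15.04)² = 1.1317.

x* = 1.1317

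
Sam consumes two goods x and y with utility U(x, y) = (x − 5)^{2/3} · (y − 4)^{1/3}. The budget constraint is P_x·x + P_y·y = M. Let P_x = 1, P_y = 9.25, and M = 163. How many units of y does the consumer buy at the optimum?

y* = 8.3604

This is Cobb-Douglas in (x−5, y−4): tangency gives 2/3·P_y·(y−4) = 1/3·P_x·(x−5).
Substituting into the budget: x* = 5 + 2/3·(M − 5·P_x − 4·P_y)/P_x, and y* = 4 + 1/3·(…)/P_y.
Discretionary income = 163 − 5·1 − 4·9.25 = 121; y* = 4 + 1/3·121/9.25 = 8.3604.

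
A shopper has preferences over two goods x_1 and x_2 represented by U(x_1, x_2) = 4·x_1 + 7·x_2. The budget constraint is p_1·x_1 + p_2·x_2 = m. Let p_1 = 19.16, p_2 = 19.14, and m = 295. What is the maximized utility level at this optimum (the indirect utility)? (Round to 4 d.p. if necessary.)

Linear utility — the consumer picks whichever good has higher MU/price: 4/19.16 = 0.2088 vs 7/19.14 = 0.3657.
x_2 gives more utility per dollar, so spend all income on x_2: x_2* = m/p_2, x_1* = 0.
Numerically: x_1* = 0, x_2* = 15.4127.
Utility at the optimum: U(0, 15.4127) = 107.8892.

V = 107.8892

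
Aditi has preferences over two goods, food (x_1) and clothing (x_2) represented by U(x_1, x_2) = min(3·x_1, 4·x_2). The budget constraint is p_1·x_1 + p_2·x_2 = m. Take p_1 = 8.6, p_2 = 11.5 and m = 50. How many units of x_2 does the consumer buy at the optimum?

Leontief preferences: the optimum is at the kink where x_1/4 = x_2/3, i.e. x_2 = (3/4)·x_1.
Budget: p_1·x_1 + p_2·(3/4)·x_1 = m, so (4·p_1 + 3·p_2)·x_1 = 4·m.
Demand: x_1*(p_1,p_2,m) = 4·m/(4·p_1 + 3·p_2), x_2* = 3·m/(4·p_1 + 3·p_2).
Here 4·8.6 + 3·11.5 = 68.9, giving x_2* = 2.1771.

x_2* = 2.1771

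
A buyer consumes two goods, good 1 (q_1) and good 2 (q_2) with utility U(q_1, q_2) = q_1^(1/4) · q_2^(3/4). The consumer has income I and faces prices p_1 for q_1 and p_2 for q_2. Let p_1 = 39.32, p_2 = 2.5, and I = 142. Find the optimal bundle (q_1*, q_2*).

q_1* = 0.9028, q_2* = 42.6

MU_q_1/MU_q_2 = (0.25·q_2)/(0.75·q_1); tangency sets this equal to p_1/p_2.
Rearranging, p_2·q_2 = 3·p_1·q_1. Substituting into the budget gives p_1·q_1·(1 + 3) = I.
Demand: q_1*(p_1,p_2,I) = 0.25·I/p_1 and q_2* = 0.75·I/p_2.
At p_1=39.32, p_2=2.5, I=142: q_1* = 0.25·142/39.32 = 0.9028, q_2* = 42.6.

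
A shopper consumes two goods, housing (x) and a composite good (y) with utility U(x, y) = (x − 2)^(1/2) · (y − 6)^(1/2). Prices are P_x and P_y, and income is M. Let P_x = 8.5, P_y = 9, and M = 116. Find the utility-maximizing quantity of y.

Let x' = x−2, y' = y−6. MRS = y'/x' = P_x/P_y.
Substituting into the budget: x* = 2 + 0.5·(M − 2·P_x − 6·P_y)/P_x, and y* = 6 + 0.5·(…)/P_y.
Discretionary income = 116 − 2·8.5 − 6·9 = 45; y* = 6 + 0.5·45/9 = 8.5.

y* = 8.5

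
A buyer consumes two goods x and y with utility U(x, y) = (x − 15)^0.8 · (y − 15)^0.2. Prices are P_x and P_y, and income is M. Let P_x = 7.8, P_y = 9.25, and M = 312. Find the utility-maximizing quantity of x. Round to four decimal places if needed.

x* = 20.7692

After buying the subsistence bundle (15, 15), a share 0.8 of the remaining income goes to x: x* = 15 + 0.8·(M − 15P_x − 15P_y)/P_x.
Discretionary income = 312 − 15·7.8 − 15·9.25 = 56.25; x* = 15 + 0.8·56.25/7.8 = 20.7692.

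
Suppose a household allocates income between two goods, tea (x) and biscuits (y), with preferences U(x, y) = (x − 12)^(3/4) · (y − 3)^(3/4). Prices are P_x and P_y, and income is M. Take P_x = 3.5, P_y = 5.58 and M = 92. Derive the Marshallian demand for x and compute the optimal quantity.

x* = 16.7514

Let x' = x−12, y' = y−3. MRS = y'/x' = P_x/P_y.
After buying the subsistence bundle (12, 3), a share 0.5 of the remaining income goes to x: x* = 12 + 0.5·(M − 12P_x − 3P_y)/P_x.
Discretionary income = 92 − 12·3.5 − 3·5.58 = 33.26; x* = 12 + 0.5·33.26/3.5 = 16.7514.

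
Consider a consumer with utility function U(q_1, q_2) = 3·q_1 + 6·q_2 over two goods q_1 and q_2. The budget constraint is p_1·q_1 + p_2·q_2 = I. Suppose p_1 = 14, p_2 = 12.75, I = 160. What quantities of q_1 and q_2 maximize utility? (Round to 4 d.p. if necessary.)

Perfect substitutes: compare marginal utility per dollar. 3/p_1 vs 6/p_2 → 0.2143 vs 0.4706.
q_2 gives more utility per dollar, so spend all income on q_2: q_2* = I/p_2, q_1* = 0.
Numerically: q_1* = 0, q_2* = 12.549.

q_1* = 0, q_2* = 12.549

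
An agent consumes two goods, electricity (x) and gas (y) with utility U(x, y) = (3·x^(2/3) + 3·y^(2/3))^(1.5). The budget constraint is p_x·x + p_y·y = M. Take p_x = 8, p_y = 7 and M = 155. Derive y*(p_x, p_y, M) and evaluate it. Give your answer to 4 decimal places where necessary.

y* = 12.5411

With the ratio pinned down, the budget gives x* = M/(p_x + p_y·(y/x)) and y* = (y/x)·x*.
Numerically y/x = 1.492711, so x* = 155/(8 + 7·1.492711) = 8.4015 and y* = 1.492711·8.4015 = 12.5411.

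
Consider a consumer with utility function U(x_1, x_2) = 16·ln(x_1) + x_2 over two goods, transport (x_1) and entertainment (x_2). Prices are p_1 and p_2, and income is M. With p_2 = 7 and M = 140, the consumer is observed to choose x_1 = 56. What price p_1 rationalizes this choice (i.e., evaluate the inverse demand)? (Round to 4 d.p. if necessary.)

p_1 = 2

MU_x_1 = 16/x_1, MU_x_2 = 1. Tangency: 16/x_1 = p_1/p_2.
So x_1*(p_1,p_2) = 16·p_2/p_1, independent of income; and x_2* = (M − 16·p_2)/p_2.
Set x_1* = 56 in the demand function and solve for p_1: p_1 = 2.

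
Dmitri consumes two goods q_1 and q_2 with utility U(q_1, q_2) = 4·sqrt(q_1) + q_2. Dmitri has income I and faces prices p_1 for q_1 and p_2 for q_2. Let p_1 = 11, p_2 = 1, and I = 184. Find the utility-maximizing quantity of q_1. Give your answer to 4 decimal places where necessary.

Set MRS = p_1/p_2: 2·q_1^(−1/2) = p_1/p_2.
Thus q_1* = (2·p_2/p_1)² — independent of I — with the rest of income spent on q_2.
Plugging in: q_1* = (2·1/11)² = 0.0331.

q_1* = 0.0331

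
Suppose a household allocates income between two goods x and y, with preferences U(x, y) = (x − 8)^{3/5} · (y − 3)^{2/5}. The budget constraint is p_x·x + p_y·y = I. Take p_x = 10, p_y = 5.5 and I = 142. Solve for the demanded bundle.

x* = 10.73, y* = 6.3091

Let x' = x−8, y' = y−3. MRS = (3/2)·y'/x' = p_x/p_y.
Substituting into the budget: x* = 8 + 0.6·(I − 8·p_x − 3·p_y)/p_x, and y* = 3 + 0.4·(…)/p_y.
Discretionary income = 142 − 8·10 − 3·5.5 = 45.5; x* = 8 + 0.6·45.5/10 = 10.73; y* = 3 + 0.4·45.5/5.5 = 6.3091.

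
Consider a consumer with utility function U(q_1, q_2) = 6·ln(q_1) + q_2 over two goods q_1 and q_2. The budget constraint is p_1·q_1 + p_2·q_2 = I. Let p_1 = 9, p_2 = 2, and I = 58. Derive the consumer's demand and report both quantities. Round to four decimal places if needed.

MU_q_1 = 6/q_1, MU_q_2 = 1. Tangency: 6/q_1 = p_1/p_2.
So q_1*(p_1,p_2) = 6·p_2/p_1, independent of income; and q_2* = (I − 6·p_2)/p_2.
At the given prices: q_1* = 6·2/9 = 1.3333, and q_2* = 23.

q_1* = 1.3333, q_2* = 23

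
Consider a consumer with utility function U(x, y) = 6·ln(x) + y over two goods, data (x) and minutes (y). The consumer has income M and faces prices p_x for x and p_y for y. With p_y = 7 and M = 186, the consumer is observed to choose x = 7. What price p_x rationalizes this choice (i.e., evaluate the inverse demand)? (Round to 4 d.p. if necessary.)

MU_x = 6/x, MU_y = 1. Tangency: 6/x = p_x/p_y.
So x*(p_x,p_y) = 6·p_y/p_x, independent of income; and y* = (M − 6·p_y)/p_y.
Set x* = 7 in the demand function and solve for p_x: p_x = 6.

p_x = 6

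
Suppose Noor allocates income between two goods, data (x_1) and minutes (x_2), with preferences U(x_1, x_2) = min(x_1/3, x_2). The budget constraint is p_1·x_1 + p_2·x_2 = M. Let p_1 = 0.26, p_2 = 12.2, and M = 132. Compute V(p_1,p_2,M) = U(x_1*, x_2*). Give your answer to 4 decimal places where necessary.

With perfect complements, no substitution: consume in ratio x_1:x_2 = 3:1.
Budget: p_1·x_1 + p_2·(1/3)·x_1 = M, so (3·p_1 + p_2)·x_1 = 3·M.
Demand: x_1*(p_1,p_2,M) = 3·M/(3·p_1 + p_2), x_2* = M/(3·p_1 + p_2).
Here 3·0.26 + 12.2 = 12.98, giving x_1* = 30.5085 and x_2* = 10.1695.
Utility at the optimum: U(30.5085, 10.1695) = 10.1695.

V = 10.1695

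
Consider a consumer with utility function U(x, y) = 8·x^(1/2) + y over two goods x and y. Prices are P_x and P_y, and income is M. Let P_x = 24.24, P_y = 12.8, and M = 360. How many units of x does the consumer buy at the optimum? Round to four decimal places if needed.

Set MRS = P_x/P_y: 4·x^(−1/2) = P_x/P_y.
Thus x* = (4·P_y/P_x)² — independent of M — with the rest of income spent on y.
Plugging in: x* = (4·12.8/24.24)² = 4.4614.

x* = 4.4614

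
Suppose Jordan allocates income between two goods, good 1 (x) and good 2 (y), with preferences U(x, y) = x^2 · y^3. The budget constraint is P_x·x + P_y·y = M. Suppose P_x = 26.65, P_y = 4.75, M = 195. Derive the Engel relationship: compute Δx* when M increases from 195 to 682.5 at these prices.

Δx* = 7.3171

The MRS is (2/3)·y/x. Set MRS = P_x/P_y.
Rearranging, P_y·y = (3/2)·P_x·x. Substituting into the budget gives P_x·x·(1 + (3/2)) = M.
Demand: x*(P_x,P_y,M) = 0.4·M/P_x and y* = 0.6·M/P_y.
At P_x=26.65, P_y=4.75, M=195: x* = 0.4·195/26.65 = 2.9268.
At M' = 682.5: x* = 10.2439. Change: 10.2439 − 2.9268 = 7.3171.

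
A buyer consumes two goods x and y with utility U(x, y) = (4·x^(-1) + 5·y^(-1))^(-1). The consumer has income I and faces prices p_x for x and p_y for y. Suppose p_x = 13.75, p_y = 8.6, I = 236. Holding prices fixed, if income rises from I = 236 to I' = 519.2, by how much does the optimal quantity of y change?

Δy* = 15.4532

MU_x ∝ 4·x^(-2), MU_y ∝ 5·y^(-2), so MRS = (4/5)·(y/x)^(2) = p_x/p_y.
Solve for the ratio: y/x = [(5/4)·p_x/p_y]^(0.5).
Substitute y = (y/x)·x into the budget: x* = I/(p_x + p_y·(y/x)).
Numerically y/x = 1.4137, so x* = 236/(13.75 + 8.6·1.4137) = 9.1092 and y* = 1.4137·9.1092 = 12.8777.
At I' = 519.2: y* = 28.3309. Change: 28.3309 − 12.8777 = 15.4532.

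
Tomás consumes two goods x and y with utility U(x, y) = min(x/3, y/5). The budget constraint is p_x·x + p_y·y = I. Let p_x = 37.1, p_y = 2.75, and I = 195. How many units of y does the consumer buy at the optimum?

With perfect complements, no substitution: consume in ratio x:y = 3:5.
Budget: p_x·x + p_y·(5/3)·x = I, so (3·p_x + 5·p_y)·x = 3·I.
Demand: x*(p_x,p_y,I) = 3·I/(3·p_x + 5·p_y), y* = 5·I/(3·p_x + 5·p_y).
Here 3·37.1 + 5·2.75 = 125.05, giving y* = 7.7969.

y* = 7.7969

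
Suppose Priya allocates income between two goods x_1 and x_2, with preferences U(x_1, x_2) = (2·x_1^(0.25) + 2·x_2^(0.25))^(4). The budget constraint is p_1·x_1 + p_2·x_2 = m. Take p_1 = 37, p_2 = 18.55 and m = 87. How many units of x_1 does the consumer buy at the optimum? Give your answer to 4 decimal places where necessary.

MRS = MU_x_1/MU_x_2 = (x_2/x_1)^(0.75). Set equal to p_1/p_2.
Solve for the ratio: x_2/x_1 = [p_1/p_2]^(4/3).
With the ratio pinned down, the budget gives x_1* = m/(p_1 + p_2·(x_2/x_1)) and x_2* = (x_2/x_1)·x_1*.
Numerically x_2/x_1 = 2.51079, so x_1* = 87/(37 + 18.55·2.51079) = 1.041.

x_1* = 1.041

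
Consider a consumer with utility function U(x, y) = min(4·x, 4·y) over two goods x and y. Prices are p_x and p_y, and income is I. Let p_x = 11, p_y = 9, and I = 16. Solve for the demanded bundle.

x* = 0.8, y* = 0.8

With perfect complements, no substitution: consume in ratio x:y = 4:4.
Budget: p_x·x + p_y·x = I, so (4·p_x + 4·p_y)·x = 4·I.
Demand: x*(p_x,p_y,I) = 4·I/(4·p_x + 4·p_y), y* = 4·I/(4·p_x + 4·p_y).
Here 4·11 + 4·9 = 80, giving x* = 0.8 and y* = 0.8.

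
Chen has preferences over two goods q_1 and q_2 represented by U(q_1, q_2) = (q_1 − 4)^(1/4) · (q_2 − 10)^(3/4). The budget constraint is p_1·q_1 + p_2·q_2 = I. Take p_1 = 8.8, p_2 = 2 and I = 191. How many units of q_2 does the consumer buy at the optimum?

q_2* = 60.925

This is Cobb-Douglas in (q_1−4, q_2−10): tangency gives 0.25·p_2·(q_2−10) = 0.75·p_1·(q_1−4).
After buying the subsistence bundle (4, 10), a share 0.25 of the remaining income goes to q_1: q_1* = 4 + 0.25·(I − 4p_1 − 10p_2)/p_1.
Discretionary income = 191 − 4·8.8 − 10·2 = 135.8; q_2* = 10 + 0.75·135.8/2 = 60.925.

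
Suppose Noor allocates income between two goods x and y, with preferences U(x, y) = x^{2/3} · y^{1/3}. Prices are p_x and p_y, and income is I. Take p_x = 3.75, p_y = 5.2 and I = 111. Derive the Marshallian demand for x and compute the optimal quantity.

x* = 19.7333

The MRS is 2·y/x. Set MRS = p_x/p_y.
So 2/3·p_y·y = 1/3·p_x·x; combined with the budget, a share 2/3 of income goes to x.
Demand: x*(p_x,p_y,I) = 2/3·I/p_x and y* = 1/3·I/p_y.
At p_x=3.75, p_y=5.2, I=111: x* = 2/3·111/3.75 = 19.7333.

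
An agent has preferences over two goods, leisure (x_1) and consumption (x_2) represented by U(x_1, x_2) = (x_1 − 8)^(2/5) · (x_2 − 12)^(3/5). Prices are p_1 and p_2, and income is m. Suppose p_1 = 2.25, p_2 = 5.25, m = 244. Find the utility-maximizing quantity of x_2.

x_2* = 30.6286

Let x_1' = x_1−8, x_2' = x_2−12. MRS = (2/3)·x_2'/x_1' = p_1/p_2.
Substituting into the budget: x_1* = 8 + 0.4·(m − 8·p_1 − 12·p_2)/p_1, and x_2* = 12 + 0.6·(…)/p_2.
Discretionary income = 244 − 8·2.25 − 12·5.25 = 163; x_2* = 12 + 0.6·163/5.25 = 30.6286.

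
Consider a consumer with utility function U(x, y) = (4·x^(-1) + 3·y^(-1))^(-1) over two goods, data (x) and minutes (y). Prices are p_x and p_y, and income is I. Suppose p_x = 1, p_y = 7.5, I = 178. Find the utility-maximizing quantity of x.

x* = 52.7922

Numerically y/x = 0.316228, so x* = 178/(1 + 7.5·0.316228) = 52.7922.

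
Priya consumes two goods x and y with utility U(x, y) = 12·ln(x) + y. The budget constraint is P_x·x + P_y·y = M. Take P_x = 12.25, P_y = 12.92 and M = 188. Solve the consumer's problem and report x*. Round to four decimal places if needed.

So x*(P_x,P_y) = 12·P_y/P_x, independent of income; and y* = (M − 12·P_y)/P_y.
At the given prices: x* = 12·12.92/12.25 = 12.6563.

x* = 12.6563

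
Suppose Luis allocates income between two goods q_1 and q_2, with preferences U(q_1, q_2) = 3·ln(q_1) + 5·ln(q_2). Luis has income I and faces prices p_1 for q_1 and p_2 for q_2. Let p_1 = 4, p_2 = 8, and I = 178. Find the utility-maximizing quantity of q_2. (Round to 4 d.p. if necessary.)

Demand: q_1*(p_1,p_2,I) = 0.375·I/p_1 and q_2* = 0.625·I/p_2.
At p_1=4, p_2=8, I=178: q_2* = 0.625·178/8 = 13.9062.

q_2* = 13.9062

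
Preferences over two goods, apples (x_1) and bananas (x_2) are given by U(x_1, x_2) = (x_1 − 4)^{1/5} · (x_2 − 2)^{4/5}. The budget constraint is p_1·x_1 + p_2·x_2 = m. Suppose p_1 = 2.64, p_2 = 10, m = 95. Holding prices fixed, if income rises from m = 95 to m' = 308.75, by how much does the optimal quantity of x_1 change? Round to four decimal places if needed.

Δx_1* = 16.1932

Discretionary income = 95 − 4·2.64 − 2·10 = 64.44; x_1* = 4 + 0.2·64.44/2.64 = 8.8818.
At m' = 308.75: x_1* = 25.075. Change: 25.075 − 8.8818 = 16.1932.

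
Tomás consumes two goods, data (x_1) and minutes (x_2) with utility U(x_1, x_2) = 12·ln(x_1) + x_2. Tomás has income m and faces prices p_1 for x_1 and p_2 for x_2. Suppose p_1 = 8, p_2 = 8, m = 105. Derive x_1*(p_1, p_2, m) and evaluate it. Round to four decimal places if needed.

MU_x_1 = 12/x_1, MU_x_2 = 1. Tangency: 12/x_1 = p_1/p_2.
So x_1*(p_1,p_2) = 12·p_2/p_1, independent of income; and x_2* = (m − 12·p_2)/p_2.
At the given prices: x_1* = 12·8/8 = 12.

x_1* = 12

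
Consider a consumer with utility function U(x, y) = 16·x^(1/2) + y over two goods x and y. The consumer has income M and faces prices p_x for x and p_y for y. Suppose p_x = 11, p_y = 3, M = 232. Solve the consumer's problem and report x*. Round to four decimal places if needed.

x* = 4.7603

MU_x = 8/√x, MU_y = 1. Tangency: 8/√x = p_x/p_y.
Solve: √x = 8·p_y/p_x, so x*(p_x,p_y) = (8·p_y/p_x)², and y* = (M − p_x·x*)/p_y.
Plugging in: x* = (8·3/11)² = 4.7603.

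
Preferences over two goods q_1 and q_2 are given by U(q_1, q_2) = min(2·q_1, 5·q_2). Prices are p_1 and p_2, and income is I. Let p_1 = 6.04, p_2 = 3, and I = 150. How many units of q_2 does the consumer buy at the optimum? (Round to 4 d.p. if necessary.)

With perfect complements, no substitution: consume in ratio q_1:q_2 = 5:2.
Budget: p_1·q_1 + p_2·(2/5)·q_1 = I, so (5·p_1 + 2·p_2)·q_1 = 5·I.
Demand: q_1*(p_1,p_2,I) = 5·I/(5·p_1 + 2·p_2), q_2* = 2·I/(5·p_1 + 2·p_2).
Here 5·6.04 + 2·3 = 36.2, giving q_2* = 8.2873.

q_2* = 8.2873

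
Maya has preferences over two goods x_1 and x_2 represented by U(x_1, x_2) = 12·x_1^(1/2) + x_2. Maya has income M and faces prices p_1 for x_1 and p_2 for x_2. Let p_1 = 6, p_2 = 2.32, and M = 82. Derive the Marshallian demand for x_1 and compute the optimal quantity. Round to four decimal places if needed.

MU_x_1 = 6/√x_1, MU_x_2 = 1. Tangency: 6/√x_1 = p_1/p_2.
Solve: √x_1 = 6·p_2/p_1, so x_1*(p_1,p_2) = (6·p_2/p_1)², and x_2* = (M − p_1·x_1*)/p_2.
Plugging in: x_1* = (6·2.32/6)² = 5.3824.

x_1* = 5.3824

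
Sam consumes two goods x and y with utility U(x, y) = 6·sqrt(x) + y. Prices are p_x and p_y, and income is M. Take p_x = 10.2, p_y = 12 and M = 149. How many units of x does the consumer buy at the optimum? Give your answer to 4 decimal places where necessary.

x* = 12.4567

Plugging in: x* = (3·12/10.2)² = 12.4567.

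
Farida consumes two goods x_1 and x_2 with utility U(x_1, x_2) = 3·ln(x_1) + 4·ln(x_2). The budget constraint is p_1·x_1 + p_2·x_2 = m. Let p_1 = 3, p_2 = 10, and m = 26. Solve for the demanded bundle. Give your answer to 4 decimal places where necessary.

The MRS is (3/4)·x_2/x_1. Set MRS = p_1/p_2.
Rearranging, p_2·x_2 = (4/3)·p_1·x_1. Substituting into the budget gives p_1·x_1·(1 + (4/3)) = m.
Demand: x_1*(p_1,p_2,m) = 3/7·m/p_1 and x_2* = 4/7·m/p_2.
At p_1=3, p_2=10, m=26: x_1* = 3/7·26/3 = 3.7143, x_2* = 1.4857.

x_1* = 3.7143, x_2* = 1.4857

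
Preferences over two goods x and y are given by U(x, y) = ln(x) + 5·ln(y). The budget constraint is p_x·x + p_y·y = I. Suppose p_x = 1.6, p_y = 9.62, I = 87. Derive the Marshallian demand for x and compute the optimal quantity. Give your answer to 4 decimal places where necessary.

x* = 9.0625

MU_x/MU_y = (y)/(5·x); tangency sets this equal to p_x/p_y.
So p_y·y = 5·p_x·x; combined with the budget, a share 1/6 of income goes to x.
Demand: x*(p_x,p_y,I) = 1/6·I/p_x and y* = 5/6·I/p_y.
At p_x=1.6, p_y=9.62, I=87: x* = 1/6·87/1.6 = 9.0625.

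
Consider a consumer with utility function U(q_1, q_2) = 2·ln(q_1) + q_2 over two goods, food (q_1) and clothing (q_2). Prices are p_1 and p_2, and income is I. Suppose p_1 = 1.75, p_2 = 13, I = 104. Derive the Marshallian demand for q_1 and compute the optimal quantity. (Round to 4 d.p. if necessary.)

q_1* = 14.8571

So q_1*(p_1,p_2) = 2·p_2/p_1, independent of income; and q_2* = (I − 2·p_2)/p_2.
At the given prices: q_1* = 2·13/1.75 = 14.8571.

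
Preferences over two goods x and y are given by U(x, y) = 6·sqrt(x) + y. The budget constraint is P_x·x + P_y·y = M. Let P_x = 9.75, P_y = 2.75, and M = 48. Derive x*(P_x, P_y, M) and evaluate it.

Set MRS = P_x/P_y: 3·x^(−1/2) = P_x/P_y.
Thus x* = (3·P_y/P_x)² — independent of M — with the rest of income spent on y.
Plugging in: x* = (3·2.75/9.75)² = 0.716.

x* = 0.716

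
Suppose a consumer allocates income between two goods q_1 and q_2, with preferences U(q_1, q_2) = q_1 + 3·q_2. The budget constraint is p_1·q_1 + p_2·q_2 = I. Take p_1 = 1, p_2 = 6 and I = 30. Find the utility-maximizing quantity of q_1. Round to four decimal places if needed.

q_1* = 30

Perfect substitutes: compare marginal utility per dollar. 1/p_1 vs 3/p_2 → 1 vs 0.5.
q_1 gives more utility per dollar, so spend all income on q_1: q_1* = I/p_1, q_2* = 0.
Numerically: q_1* = 30, q_2* = 0.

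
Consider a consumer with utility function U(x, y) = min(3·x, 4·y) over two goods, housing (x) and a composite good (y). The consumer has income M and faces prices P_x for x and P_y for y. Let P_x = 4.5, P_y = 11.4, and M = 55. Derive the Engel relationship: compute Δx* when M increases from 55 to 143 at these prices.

With perfect complements, no substitution: consume in ratio x:y = 4:3.
Budget: P_x·x + P_y·(3/4)·x = M, so (4·P_x + 3·P_y)·x = 4·M.
Demand: x*(P_x,P_y,M) = 4·M/(4·P_x + 3·P_y), y* = 3·M/(4·P_x + 3·P_y).
Here 4·4.5 + 3·11.4 = 52.2, giving x* = 4.2146.
At M' = 143: x* = 10.9579. Change: 10.9579 − 4.2146 = 6.7433.

Δx* = 6.7433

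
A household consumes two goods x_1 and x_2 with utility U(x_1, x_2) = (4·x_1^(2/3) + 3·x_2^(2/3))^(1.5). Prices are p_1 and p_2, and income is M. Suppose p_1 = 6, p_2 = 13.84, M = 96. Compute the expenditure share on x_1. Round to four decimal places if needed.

MU_x_1 ∝ 4·x_1^(-1/3), MU_x_2 ∝ 3·x_2^(-1/3), so MRS = (4/3)·(x_2/x_1)^(1/3) = p_1/p_2.
Solve for the ratio: x_2/x_1 = [(3/4)·p_1/p_2]^(3).
Substitute x_2 = (x_2/x_1)·x_1 into the budget: x_1* = M/(p_1 + p_2·(x_2/x_1)).
Numerically x_2/x_1 = 0.034374, so x_1* = 96/(6 + 13.84·0.034374) = 14.8246 and x_2* = 0.034374·14.8246 = 0.5096.
Expenditure on x_1: 6·14.8246 = 88.9474; share = 0.9265.

share on x_1 = 0.9265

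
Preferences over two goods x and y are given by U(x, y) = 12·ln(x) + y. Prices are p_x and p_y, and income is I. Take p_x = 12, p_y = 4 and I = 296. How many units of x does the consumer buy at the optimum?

Set MRS = p_x/p_y: (12/x)/1 = p_x/p_y.
So x*(p_x,p_y) = 12·p_y/p_x, independent of income; and y* = (I − 12·p_y)/p_y.
At the given prices: x* = 12·4/12 = 4.

x* = 4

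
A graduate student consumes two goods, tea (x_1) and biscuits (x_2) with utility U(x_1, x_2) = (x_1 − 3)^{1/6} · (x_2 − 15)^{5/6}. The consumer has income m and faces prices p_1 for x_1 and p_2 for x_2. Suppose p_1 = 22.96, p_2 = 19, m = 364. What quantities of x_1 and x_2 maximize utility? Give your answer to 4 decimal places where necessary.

This is Cobb-Douglas in (x_1−3, x_2−15): tangency gives 1/6·p_2·(x_2−15) = 5/6·p_1·(x_1−3).
After buying the subsistence bundle (3, 15), a share 1/6 of the remaining income goes to x_1: x_1* = 3 + 1/6·(m − 3p_1 − 15p_2)/p_1.
Discretionary income = 364 − 3·22.96 − 15·19 = 10.12; x_1* = 3 + 1/6·10.12/22.96 = 3.0735; x_2* = 15 + 5/6·10.12/19 = 15.4439.

x_1* = 3.0735, x_2* = 15.4439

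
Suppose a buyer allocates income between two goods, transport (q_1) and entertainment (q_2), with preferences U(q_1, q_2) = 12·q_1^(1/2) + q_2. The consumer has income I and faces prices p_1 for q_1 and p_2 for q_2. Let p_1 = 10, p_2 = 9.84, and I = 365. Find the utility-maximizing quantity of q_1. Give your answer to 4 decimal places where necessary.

q_1* = 34.8572

Set MRS = p_1/p_2: 6·q_1^(−1/2) = p_1/p_2.
Solve: √q_1 = 6·p_2/p_1, so q_1*(p_1,p_2) = (6·p_2/p_1)², and q_2* = (I − p_1·q_1*)/p_2.
Plugging in: q_1* = (6·9.84/10)² = 34.8572.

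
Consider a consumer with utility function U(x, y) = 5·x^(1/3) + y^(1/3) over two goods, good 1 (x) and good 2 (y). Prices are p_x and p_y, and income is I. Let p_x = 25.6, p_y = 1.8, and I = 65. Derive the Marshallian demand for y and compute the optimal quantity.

From the CES first-order condition, 5·(y/x)^(2/3) = p_x/p_y.
Hence y/x = ((1/5)·p_x/p_y)^(1/(2/3)), i.e. raised to the 1.5 power.
Substitute y = (y/x)·x into the budget: x* = I/(p_x + p_y·(y/x)).
Numerically y/x = 4.797292, so x* = 65/(25.6 + 1.8·4.797292) = 1.8986 and y* = 4.797292·1.8986 = 9.1083.

y* = 9.1083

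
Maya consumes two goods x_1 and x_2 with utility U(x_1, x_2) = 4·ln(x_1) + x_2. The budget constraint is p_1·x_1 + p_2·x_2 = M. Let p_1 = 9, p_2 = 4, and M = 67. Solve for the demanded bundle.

Set MRS = p_1/p_2: (4/x_1)/1 = p_1/p_2.
So x_1*(p_1,p_2) = 4·p_2/p_1, independent of income; and x_2* = (M − 4·p_2)/p_2.
At the given prices: x_1* = 4·4/9 = 1.7778, and x_2* = 12.75.

x_1* = 1.7778, x_2* = 12.75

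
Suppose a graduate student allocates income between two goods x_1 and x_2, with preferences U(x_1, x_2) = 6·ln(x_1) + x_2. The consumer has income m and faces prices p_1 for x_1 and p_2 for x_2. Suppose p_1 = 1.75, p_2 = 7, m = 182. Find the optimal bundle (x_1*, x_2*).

Set MRS = p_1/p_2: (6/x_1)/1 = p_1/p_2.
So x_1*(p_1,p_2) = 6·p_2/p_1, independent of income; and x_2* = (m − 6·p_2)/p_2.
At the given prices: x_1* = 6·7/1.75 = 24, and x_2* = 20.

x_1* = 24, x_2* = 20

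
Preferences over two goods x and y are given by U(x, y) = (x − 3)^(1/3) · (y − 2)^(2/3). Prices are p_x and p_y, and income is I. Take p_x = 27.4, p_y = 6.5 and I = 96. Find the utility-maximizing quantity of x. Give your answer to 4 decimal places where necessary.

MRS = (1/2)·(y−2)/(x−3). Tangency with p_x/p_y gives y−2 = 2·(p_x/p_y)·(x−3).
After buying the subsistence bundle (3, 2), a share 1/3 of the remaining income goes to x: x* = 3 + 1/3·(I − 3p_x − 2p_y)/p_x.
Discretionary income = 96 − 3·27.4 − 2·6.5 = 0.8; x* = 3 + 1/3·0.8/27.4 = 3.0097.

x* = 3.0097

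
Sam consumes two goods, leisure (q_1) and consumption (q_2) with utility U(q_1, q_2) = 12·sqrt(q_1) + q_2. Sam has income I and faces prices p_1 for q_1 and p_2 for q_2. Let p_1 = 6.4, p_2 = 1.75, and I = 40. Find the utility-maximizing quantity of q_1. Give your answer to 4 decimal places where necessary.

Set MRS = p_1/p_2: 6·q_1^(−1/2) = p_1/p_2.
Solve: √q_1 = 6·p_2/p_1, so q_1*(p_1,p_2) = (6·p_2/p_1)², and q_2* = (I − p_1·q_1*)/p_2.
Plugging in: q_1* = (6·1.75/6.4)² = 2.6917.

q_1* = 2.6917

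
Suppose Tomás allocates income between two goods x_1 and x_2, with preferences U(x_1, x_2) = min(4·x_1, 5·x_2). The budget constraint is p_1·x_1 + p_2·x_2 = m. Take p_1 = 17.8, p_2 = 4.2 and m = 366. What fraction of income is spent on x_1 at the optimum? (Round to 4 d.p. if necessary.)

share on x_1 = 0.8412

With perfect complements, no substitution: consume in ratio x_1:x_2 = 5:4.
Budget: p_1·x_1 + p_2·(4/5)·x_1 = m, so (5·p_1 + 4·p_2)·x_1 = 5·m.
Demand: x_1*(p_1,p_2,m) = 5·m/(5·p_1 + 4·p_2), x_2* = 4·m/(5·p_1 + 4·p_2).
Here 5·17.8 + 4·4.2 = 105.8, giving x_1* = 17.2968 and x_2* = 13.8374.
Expenditure on x_1: 17.8·17.2968 = 307.8828; share = 0.8412.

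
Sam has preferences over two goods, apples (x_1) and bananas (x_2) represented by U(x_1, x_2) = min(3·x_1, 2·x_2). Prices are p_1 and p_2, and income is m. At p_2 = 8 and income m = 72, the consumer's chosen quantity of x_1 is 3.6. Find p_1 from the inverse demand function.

p_1 = 8

Leontief preferences: the optimum is at the kink where x_1/2 = x_2/3, i.e. x_2 = (3/2)·x_1.
Budget: p_1·x_1 + p_2·(3/2)·x_1 = m, so (2·p_1 + 3·p_2)·x_1 = 2·m.
Demand: x_1*(p_1,p_2,m) = 2·m/(2·p_1 + 3·p_2), x_2* = 3·m/(2·p_1 + 3·p_2).
Set x_1* = 3.6 in the demand function and solve for p_1: p_1 = 8.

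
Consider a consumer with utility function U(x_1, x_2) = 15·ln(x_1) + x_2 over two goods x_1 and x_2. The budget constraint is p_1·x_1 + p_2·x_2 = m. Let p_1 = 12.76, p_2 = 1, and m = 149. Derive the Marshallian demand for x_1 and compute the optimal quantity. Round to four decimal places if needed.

Set MRS = p_1/p_2: (15/x_1)/1 = p_1/p_2.
So x_1*(p_1,p_2) = 15·p_2/p_1, independent of income; and x_2* = (m − 15·p_2)/p_2.
At the given prices: x_1* = 15·1/12.76 = 1.1755.

x_1* = 1.1755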